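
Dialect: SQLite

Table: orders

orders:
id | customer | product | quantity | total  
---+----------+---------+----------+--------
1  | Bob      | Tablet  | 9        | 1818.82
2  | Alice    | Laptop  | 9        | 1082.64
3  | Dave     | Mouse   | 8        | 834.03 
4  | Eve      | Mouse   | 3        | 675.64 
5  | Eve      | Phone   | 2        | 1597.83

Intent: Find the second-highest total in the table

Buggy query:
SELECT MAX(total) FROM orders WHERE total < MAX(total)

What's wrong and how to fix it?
Bug: MAX(total) on the right of the comparison is an aggregate-in-WHERE error

Fix: Compute the overall MAX in a subquery, then take MAX of rows below it

Corrected query:
SELECT MAX(total) FROM orders WHERE total < (SELECT MAX(total) FROM orders)

Result:
MAX(total)
----------
1597.83   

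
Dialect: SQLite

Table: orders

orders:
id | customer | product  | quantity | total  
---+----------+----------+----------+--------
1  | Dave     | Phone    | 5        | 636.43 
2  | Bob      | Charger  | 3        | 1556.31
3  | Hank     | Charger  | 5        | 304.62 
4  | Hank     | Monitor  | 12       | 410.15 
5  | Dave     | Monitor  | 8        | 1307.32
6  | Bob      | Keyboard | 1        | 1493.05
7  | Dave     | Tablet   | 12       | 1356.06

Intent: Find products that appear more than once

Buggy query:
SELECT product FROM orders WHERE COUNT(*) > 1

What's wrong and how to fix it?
Bug: COUNT(*) is an aggregate and cannot be used in WHERE

Fix: Group first, then use HAVING for the count condition

Corrected query:
SELECT product FROM orders GROUP BY product HAVING COUNT(*) > 1

Result:
product
-------
Charger
Monitor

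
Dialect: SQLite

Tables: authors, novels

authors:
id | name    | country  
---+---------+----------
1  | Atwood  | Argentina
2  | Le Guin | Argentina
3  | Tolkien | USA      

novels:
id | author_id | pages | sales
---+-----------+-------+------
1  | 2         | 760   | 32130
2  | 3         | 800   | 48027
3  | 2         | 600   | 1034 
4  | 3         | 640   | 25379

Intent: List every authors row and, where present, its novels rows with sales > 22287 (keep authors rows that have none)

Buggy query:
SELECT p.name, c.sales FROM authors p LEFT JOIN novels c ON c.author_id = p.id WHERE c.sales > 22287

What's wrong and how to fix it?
Bug: Filtering c.sales in WHERE discards the NULL rows produced by LEFT JOIN, turning it into an inner join

Fix: Move the right-table condition into the ON clause so unmatched parents are kept

Corrected query:
SELECT p.name, c.sales FROM authors p LEFT JOIN novels c ON c.author_id = p.id AND c.sales > 22287

Result:
name    | sales
--------+------
Atwood  | NULL 
Le Guin | 32130
Tolkien | 25379
Tolkien | 48027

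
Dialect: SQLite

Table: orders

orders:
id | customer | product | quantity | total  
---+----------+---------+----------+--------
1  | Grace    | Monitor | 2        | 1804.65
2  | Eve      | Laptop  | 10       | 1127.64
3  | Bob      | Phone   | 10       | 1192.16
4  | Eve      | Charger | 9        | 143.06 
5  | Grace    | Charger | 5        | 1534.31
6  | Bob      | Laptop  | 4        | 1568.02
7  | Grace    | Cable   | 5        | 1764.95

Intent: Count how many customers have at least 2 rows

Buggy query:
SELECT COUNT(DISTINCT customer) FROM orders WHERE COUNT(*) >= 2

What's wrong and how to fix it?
Bug: WHERE filters individual rows, not groups, so a group-level COUNT is invalid there

Fix: Group first with HAVING COUNT(*) >= 2, then COUNT the resulting groups

Corrected query:
SELECT COUNT(*) FROM (SELECT customer FROM orders GROUP BY customer HAVING COUNT(*) >= 2)

Result:
COUNT(*)
--------
3       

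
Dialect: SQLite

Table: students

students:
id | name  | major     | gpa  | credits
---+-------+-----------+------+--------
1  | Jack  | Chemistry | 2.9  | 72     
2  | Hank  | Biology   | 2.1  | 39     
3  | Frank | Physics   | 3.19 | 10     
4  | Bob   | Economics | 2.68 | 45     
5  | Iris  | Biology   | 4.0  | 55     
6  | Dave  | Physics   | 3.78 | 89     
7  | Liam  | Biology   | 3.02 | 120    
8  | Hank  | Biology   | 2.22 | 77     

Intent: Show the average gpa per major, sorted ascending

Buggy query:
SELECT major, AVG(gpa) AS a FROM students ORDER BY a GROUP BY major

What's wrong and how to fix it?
Bug: ORDER BY appears before GROUP BY; SQL clause order requires GROUP BY first

Fix: Reorder: SELECT … FROM … GROUP BY … ORDER BY …

Corrected query:
SELECT major, AVG(gpa) AS a FROM students GROUP BY major ORDER BY a

Result:
major     | a    
----------+------
Economics | 2.68 
Biology   | 2.835
Chemistry | 2.9  
Physics   | 3.485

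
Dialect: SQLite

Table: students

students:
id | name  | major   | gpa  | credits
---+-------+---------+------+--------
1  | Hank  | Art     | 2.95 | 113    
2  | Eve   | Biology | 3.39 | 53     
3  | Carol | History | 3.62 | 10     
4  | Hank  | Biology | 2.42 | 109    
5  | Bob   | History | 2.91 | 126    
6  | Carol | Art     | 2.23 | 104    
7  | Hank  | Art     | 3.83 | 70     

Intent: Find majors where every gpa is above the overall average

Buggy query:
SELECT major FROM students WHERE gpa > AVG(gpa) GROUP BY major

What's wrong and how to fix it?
Bug: WHERE evaluates per row before aggregation, so AVG() is unavailable

Fix: Compute the overall average in a scalar subquery and compare each group's MIN against it in HAVING

Corrected query:
SELECT major FROM students GROUP BY major HAVING MIN(gpa) > (SELECT AVG(gpa) FROM students)

Result:
(no rows)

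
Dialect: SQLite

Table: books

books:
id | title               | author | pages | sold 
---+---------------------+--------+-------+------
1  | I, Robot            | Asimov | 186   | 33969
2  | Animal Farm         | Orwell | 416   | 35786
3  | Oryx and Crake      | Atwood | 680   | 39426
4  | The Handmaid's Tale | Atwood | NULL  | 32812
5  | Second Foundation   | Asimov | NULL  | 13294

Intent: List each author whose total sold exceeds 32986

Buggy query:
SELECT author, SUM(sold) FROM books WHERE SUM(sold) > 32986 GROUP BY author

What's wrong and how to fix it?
Bug: Aggregate functions cannot appear in a WHERE clause

Fix: Use HAVING (which filters groups after aggregation) instead of WHERE

Corrected query:
SELECT author, SUM(sold) FROM books GROUP BY author HAVING SUM(sold) > 32986

Result:
author | SUM(sold)
-------+----------
Asimov | 47263    
Atwood | 72238    
Orwell | 35786    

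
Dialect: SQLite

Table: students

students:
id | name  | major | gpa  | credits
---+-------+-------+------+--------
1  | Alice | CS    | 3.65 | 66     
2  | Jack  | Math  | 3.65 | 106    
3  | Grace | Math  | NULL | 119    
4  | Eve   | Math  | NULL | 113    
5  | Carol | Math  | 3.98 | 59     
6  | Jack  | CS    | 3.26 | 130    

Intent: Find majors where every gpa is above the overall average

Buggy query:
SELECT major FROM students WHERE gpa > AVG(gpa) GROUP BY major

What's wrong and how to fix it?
Bug: WHERE evaluates per row before aggregation, so AVG() is unavailable

Fix: Use a subquery for AVG and a HAVING MIN(...) filter so the condition holds for every row in the group

Corrected query:
SELECT major FROM students GROUP BY major HAVING MIN(gpa) > (SELECT AVG(gpa) FROM students)

Result:
major
-----
Math 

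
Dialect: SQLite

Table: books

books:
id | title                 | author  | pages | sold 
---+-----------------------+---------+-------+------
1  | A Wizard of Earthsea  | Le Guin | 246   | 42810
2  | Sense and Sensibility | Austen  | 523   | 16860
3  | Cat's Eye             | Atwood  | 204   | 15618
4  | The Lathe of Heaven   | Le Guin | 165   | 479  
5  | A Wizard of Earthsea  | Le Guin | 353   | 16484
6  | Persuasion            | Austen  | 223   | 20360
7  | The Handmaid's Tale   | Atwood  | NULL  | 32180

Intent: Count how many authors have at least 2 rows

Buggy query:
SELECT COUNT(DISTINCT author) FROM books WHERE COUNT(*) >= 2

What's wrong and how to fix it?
Bug: WHERE filters individual rows, not groups, so a group-level COUNT is invalid there

Fix: Use a subquery that GROUPs and filters with HAVING, then count its rows

Corrected query:
SELECT COUNT(*) FROM (SELECT author FROM books GROUP BY author HAVING COUNT(*) >= 2)

Result:
COUNT(*)
--------
3       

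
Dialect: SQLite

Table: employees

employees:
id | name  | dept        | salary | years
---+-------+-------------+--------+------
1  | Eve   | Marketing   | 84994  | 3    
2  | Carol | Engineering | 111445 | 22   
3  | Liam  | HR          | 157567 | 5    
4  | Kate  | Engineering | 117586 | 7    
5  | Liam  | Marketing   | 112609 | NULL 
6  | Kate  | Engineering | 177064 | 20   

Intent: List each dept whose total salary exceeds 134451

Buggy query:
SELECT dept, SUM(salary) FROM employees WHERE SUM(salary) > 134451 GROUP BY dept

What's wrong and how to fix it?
Bug: Aggregate functions cannot appear in a WHERE clause

Fix: Use HAVING (which filters groups after aggregation) instead of WHERE

Corrected query:
SELECT dept, SUM(salary) FROM employees GROUP BY dept HAVING SUM(salary) > 134451

Result:
dept        | SUM(salary)
------------+------------
Engineering | 406095     
HR          | 157567     
Marketing   | 197603     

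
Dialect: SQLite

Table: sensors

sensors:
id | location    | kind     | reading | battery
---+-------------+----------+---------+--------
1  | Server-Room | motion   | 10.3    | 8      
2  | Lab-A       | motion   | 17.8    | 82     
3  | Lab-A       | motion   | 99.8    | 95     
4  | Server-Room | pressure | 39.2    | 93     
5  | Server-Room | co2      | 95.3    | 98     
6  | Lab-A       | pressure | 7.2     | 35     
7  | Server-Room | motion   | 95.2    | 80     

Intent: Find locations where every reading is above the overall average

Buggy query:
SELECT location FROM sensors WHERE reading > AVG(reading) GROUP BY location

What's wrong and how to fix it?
Bug: AVG() is an aggregate; it can't sit directly in WHERE

Fix: Compute the overall average in a scalar subquery and compare each group's MIN against it in HAVING

Corrected query:
SELECT location FROM sensors GROUP BY location HAVING MIN(reading) > (SELECT AVG(reading) FROM sensors)

Result:
(no rows)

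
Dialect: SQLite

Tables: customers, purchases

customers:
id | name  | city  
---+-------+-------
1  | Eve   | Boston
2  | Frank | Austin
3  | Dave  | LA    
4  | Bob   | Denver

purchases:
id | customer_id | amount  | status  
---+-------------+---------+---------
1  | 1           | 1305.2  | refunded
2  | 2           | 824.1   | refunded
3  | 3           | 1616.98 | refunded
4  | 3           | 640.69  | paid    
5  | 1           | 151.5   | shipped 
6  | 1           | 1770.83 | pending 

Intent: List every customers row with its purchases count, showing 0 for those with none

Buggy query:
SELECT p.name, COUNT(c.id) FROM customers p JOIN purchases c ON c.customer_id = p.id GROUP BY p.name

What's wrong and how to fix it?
Bug: An inner join excludes parents with zero children

Fix: Use LEFT JOIN so parents without children still appear (COUNT(c.id) gives 0)

Corrected query:
SELECT p.name, COUNT(c.id) FROM customers p LEFT JOIN purchases c ON c.customer_id = p.id GROUP BY p.name

Result:
name  | COUNT(c.id)
------+------------
Bob   | 0          
Dave  | 2          
Eve   | 3          
Frank | 1          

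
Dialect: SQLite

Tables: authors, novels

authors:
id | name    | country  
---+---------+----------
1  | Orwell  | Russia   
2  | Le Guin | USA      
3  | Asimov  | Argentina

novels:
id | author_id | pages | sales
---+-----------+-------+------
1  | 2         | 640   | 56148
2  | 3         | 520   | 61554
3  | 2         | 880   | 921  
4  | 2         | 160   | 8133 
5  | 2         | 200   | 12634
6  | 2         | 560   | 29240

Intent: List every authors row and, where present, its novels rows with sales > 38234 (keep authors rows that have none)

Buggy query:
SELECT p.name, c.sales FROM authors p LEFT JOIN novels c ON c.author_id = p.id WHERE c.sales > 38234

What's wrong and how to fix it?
Bug: A WHERE condition on the right-hand table after LEFT JOIN drops unmatched parents

Fix: Put 'c.sales > 38234' in the JOIN's ON clause instead of WHERE

Corrected query:
SELECT p.name, c.sales FROM authors p LEFT JOIN novels c ON c.author_id = p.id AND c.sales > 38234

Result:
name    | sales
--------+------
Orwell  | NULL 
Le Guin | 56148
Asimov  | 61554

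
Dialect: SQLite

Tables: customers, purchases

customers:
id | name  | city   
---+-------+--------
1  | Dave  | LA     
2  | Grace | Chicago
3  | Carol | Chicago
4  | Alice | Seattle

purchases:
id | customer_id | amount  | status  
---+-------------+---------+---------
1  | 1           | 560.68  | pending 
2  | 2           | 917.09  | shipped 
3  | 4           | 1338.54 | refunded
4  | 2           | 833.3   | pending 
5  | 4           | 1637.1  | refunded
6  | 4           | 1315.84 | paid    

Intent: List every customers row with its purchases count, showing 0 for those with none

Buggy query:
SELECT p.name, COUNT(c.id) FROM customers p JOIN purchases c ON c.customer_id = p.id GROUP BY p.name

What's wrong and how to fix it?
Bug: An inner join excludes parents with zero children

Fix: Switch to LEFT JOIN to retain unmatched parent rows

Corrected query:
SELECT p.name, COUNT(c.id) FROM customers p LEFT JOIN purchases c ON c.customer_id = p.id GROUP BY p.name

Result:
name  | COUNT(c.id)
------+------------
Alice | 3          
Carol | 0          
Dave  | 1          
Grace | 2          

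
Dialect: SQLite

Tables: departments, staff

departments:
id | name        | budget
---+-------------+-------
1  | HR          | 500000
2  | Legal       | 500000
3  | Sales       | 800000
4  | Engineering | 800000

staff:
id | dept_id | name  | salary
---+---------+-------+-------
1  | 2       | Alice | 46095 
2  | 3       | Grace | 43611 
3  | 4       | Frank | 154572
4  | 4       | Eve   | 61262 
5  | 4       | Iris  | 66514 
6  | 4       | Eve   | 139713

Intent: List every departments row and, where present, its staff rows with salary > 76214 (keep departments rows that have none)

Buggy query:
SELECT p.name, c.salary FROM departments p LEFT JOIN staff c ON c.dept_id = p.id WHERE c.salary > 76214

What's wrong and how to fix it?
Bug: A WHERE condition on the right-hand table after LEFT JOIN drops unmatched parents

Fix: Put 'c.salary > 76214' in the JOIN's ON clause instead of WHERE

Corrected query:
SELECT p.name, c.salary FROM departments p LEFT JOIN staff c ON c.dept_id = p.id AND c.salary > 76214

Result:
name        | salary
------------+-------
HR          | NULL  
Legal       | NULL  
Sales       | NULL  
Engineering | 139713
Engineering | 154572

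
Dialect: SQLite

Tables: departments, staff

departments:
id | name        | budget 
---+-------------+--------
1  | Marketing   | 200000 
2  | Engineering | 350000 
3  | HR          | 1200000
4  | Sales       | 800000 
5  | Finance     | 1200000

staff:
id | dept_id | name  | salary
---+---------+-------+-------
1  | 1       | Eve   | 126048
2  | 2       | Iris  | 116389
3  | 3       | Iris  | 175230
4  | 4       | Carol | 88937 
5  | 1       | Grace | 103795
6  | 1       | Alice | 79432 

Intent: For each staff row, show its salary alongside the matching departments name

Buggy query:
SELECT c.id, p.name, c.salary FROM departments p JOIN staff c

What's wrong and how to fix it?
Bug: JOIN with no ON clause produces a cartesian product; every staff row pairs with every departments row

Fix: Specify the join condition linking the foreign key to the parent id

Corrected query:
SELECT c.id, p.name, c.salary FROM departments p JOIN staff c ON c.dept_id = p.id

Result:
id | name        | salary
---+-------------+-------
1  | Marketing   | 126048
2  | Engineering | 116389
3  | HR          | 175230
4  | Sales       | 88937 
5  | Marketing   | 103795
6  | Marketing   | 79432 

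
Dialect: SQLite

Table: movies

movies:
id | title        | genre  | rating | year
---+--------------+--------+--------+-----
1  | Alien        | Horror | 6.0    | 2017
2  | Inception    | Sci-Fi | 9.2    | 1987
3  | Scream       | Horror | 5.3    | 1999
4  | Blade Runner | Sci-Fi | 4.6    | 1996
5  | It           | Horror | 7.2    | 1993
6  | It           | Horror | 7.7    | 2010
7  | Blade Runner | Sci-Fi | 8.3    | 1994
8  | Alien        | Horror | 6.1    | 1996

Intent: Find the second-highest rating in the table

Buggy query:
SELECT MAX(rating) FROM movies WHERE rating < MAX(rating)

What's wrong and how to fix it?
Bug: MAX(rating) on the right of the comparison is an aggregate-in-WHERE error

Fix: Put the inner MAX in a scalar subquery

Corrected query:
SELECT MAX(rating) FROM movies WHERE rating < (SELECT MAX(rating) FROM movies)

Result:
MAX(rating)
-----------
8.3        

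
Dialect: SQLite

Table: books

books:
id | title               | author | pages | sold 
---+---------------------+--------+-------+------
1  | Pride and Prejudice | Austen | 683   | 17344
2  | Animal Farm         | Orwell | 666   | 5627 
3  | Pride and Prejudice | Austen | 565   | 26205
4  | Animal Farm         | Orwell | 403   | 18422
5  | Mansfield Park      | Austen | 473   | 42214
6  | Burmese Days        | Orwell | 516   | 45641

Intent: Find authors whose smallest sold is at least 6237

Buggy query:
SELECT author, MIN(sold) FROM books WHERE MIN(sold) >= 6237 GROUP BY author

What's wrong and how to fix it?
Bug: MIN() in WHERE is a misuse of aggregate

Fix: Use HAVING for the per-group MIN condition

Corrected query:
SELECT author, MIN(sold) FROM books GROUP BY author HAVING MIN(sold) >= 6237

Result:
author | MIN(sold)
-------+----------
Austen | 17344    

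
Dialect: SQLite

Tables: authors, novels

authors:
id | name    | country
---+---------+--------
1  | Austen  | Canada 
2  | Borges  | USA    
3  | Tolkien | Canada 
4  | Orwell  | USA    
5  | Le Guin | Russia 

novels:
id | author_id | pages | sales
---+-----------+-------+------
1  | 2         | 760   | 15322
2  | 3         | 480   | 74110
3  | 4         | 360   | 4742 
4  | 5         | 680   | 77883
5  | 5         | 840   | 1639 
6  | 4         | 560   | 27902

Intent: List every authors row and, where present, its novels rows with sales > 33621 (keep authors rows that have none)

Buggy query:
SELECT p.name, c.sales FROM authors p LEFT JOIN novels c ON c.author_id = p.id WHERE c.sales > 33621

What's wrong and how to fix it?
Bug: A WHERE condition on the right-hand table after LEFT JOIN drops unmatched parents

Fix: Move the right-table condition into the ON clause so unmatched parents are kept

Corrected query:
SELECT p.name, c.sales FROM authors p LEFT JOIN novels c ON c.author_id = p.id AND c.sales > 33621

Result:
name    | sales
--------+------
Austen  | NULL 
Borges  | NULL 
Tolkien | 74110
Orwell  | NULL 
Le Guin | 77883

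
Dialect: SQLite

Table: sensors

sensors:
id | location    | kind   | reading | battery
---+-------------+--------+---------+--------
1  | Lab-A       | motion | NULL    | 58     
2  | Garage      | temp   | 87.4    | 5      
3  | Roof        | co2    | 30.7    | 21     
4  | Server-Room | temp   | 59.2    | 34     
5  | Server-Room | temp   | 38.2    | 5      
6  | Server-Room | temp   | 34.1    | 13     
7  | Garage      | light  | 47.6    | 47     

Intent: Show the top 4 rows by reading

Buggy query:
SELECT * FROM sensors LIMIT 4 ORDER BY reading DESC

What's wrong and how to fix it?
Bug: ORDER BY cannot follow LIMIT; LIMIT is the final clause

Fix: Swap the clauses: ORDER BY first, then LIMIT

Corrected query:
SELECT * FROM sensors ORDER BY reading DESC LIMIT 4

Result:
id | location    | kind  | reading | battery
---+-------------+-------+---------+--------
2  | Garage      | temp  | 87.4    | 5      
4  | Server-Room | temp  | 59.2    | 34     
7  | Garage      | light | 47.6    | 47     
5  | Server-Room | temp  | 38.2    | 5      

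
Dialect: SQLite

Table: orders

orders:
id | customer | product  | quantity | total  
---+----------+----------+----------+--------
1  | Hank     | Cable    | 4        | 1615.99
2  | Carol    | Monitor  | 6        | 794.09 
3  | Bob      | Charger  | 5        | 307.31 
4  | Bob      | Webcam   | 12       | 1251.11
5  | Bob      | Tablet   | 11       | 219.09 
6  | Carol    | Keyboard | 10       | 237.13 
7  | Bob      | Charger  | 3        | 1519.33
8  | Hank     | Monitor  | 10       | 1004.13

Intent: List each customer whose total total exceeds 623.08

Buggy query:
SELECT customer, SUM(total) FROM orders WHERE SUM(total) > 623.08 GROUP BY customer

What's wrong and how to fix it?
Bug: SUM(total) is an aggregate, but WHERE filters rows before aggregation

Fix: Move the aggregate condition to a HAVING clause

Corrected query:
SELECT customer, SUM(total) FROM orders GROUP BY customer HAVING SUM(total) > 623.08

Result:
customer | SUM(total)
---------+-----------
Bob      | 3296.84   
Carol    | 1031.22   
Hank     | 2620.12   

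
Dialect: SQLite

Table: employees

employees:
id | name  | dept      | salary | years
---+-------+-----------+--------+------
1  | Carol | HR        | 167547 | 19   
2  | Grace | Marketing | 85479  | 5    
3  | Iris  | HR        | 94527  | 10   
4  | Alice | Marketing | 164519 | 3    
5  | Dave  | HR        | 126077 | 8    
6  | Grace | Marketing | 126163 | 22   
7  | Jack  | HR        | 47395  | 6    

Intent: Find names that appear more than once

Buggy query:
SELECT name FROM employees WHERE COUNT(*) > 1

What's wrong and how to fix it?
Bug: COUNT(*) is an aggregate and cannot be used in WHERE

Fix: GROUP BY name, then filter groups with HAVING COUNT(*) > 1

Corrected query:
SELECT name FROM employees GROUP BY name HAVING COUNT(*) > 1

Result:
name 
-----
Grace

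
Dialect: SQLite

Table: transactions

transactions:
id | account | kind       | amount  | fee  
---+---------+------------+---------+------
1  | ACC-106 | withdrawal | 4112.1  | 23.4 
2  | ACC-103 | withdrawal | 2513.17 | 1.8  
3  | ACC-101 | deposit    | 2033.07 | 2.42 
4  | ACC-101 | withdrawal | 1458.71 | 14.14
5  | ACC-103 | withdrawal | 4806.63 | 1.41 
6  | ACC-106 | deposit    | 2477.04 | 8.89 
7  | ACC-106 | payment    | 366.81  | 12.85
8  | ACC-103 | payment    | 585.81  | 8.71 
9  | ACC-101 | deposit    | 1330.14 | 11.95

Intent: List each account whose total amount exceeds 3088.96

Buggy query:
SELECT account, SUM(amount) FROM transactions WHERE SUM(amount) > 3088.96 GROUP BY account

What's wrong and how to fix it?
Bug: SUM(amount) is an aggregate, but WHERE filters rows before aggregation

Fix: Use HAVING (which filters groups after aggregation) instead of WHERE

Corrected query:
SELECT account, SUM(amount) FROM transactions GROUP BY account HAVING SUM(amount) > 3088.96

Result:
account | SUM(amount)
--------+------------
ACC-101 | 4821.92    
ACC-103 | 7905.61    
ACC-106 | 6955.95    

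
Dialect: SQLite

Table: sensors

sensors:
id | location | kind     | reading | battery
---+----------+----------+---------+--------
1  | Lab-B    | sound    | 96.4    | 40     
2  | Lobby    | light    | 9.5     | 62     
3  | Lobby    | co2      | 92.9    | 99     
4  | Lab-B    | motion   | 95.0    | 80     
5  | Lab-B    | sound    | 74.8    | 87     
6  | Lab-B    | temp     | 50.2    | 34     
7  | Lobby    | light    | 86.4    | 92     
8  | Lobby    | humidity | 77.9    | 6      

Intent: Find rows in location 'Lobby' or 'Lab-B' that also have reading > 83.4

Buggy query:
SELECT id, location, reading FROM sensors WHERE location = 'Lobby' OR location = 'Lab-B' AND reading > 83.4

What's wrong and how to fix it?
Bug: AND binds tighter than OR, so this parses as location = 'Lobby' OR (location = 'Lab-B' AND reading > 83.4)

Fix: Group the OR with parentheses (or use IN), then AND the threshold

Corrected query:
SELECT id, location, reading FROM sensors WHERE (location = 'Lobby' OR location = 'Lab-B') AND reading > 83.4

Result:
id | location | reading
---+----------+--------
1  | Lab-B    | 96.4   
3  | Lobby    | 92.9   
4  | Lab-B    | 95     
7  | Lobby    | 86.4   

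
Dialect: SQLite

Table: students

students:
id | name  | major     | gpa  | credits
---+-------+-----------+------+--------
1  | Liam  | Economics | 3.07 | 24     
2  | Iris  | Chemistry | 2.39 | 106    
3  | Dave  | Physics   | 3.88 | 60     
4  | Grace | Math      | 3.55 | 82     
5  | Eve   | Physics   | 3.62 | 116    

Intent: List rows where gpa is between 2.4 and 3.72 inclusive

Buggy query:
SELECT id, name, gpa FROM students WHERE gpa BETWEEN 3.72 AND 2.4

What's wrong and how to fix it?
Bug: BETWEEN expects the lower bound first; with 3.72 AND 2.4 the range is empty

Fix: Write BETWEEN 2.4 AND 3.72

Corrected query:
SELECT id, name, gpa FROM students WHERE gpa BETWEEN 2.4 AND 3.72

Result:
id | name  | gpa 
---+-------+-----
1  | Liam  | 3.07
4  | Grace | 3.55
5  | Eve   | 3.62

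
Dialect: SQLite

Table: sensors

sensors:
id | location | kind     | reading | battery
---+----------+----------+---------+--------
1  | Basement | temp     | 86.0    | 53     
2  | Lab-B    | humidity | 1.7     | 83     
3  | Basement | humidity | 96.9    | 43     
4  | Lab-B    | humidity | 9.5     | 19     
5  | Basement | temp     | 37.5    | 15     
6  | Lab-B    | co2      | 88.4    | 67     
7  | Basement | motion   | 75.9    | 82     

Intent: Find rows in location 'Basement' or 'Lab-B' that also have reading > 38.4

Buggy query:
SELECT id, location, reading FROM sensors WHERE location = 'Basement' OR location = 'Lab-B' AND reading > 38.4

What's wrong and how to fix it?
Bug: AND binds tighter than OR, so this parses as location = 'Basement' OR (location = 'Lab-B' AND reading > 38.4)

Fix: Add parentheses around the OR so the AND applies to both alternatives

Corrected query:
SELECT id, location, reading FROM sensors WHERE (location = 'Basement' OR location = 'Lab-B') AND reading > 38.4

Result:
id | location | reading
---+----------+--------
1  | Basement | 86     
3  | Basement | 96.9   
6  | Lab-B    | 88.4   
7  | Basement | 75.9   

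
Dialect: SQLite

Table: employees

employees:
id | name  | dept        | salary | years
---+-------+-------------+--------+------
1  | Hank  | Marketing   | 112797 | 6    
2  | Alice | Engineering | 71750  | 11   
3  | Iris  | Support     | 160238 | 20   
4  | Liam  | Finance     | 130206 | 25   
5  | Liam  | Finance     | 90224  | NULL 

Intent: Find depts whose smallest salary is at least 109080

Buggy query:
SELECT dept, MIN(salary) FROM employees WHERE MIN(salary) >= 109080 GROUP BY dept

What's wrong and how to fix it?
Bug: MIN() in WHERE is a misuse of aggregate

Fix: Use HAVING for the per-group MIN condition

Corrected query:
SELECT dept, MIN(salary) FROM employees GROUP BY dept HAVING MIN(salary) >= 109080

Result:
dept      | MIN(salary)
----------+------------
Marketing | 112797     
Support   | 160238     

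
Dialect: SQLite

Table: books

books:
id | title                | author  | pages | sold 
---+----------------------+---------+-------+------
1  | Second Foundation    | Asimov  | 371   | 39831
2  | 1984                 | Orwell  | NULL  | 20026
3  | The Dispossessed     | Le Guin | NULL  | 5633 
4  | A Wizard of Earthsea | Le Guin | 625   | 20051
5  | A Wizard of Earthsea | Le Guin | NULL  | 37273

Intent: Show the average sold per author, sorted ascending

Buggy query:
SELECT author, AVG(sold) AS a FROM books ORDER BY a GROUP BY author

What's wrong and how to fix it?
Bug: ORDER BY appears before GROUP BY; SQL clause order requires GROUP BY first

Fix: Move ORDER BY to the end, after GROUP BY

Corrected query:
SELECT author, AVG(sold) AS a FROM books GROUP BY author ORDER BY a

Result:
author  | a           
--------+-------------
Orwell  | 20026       
Le Guin | 20985.666667
Asimov  | 39831       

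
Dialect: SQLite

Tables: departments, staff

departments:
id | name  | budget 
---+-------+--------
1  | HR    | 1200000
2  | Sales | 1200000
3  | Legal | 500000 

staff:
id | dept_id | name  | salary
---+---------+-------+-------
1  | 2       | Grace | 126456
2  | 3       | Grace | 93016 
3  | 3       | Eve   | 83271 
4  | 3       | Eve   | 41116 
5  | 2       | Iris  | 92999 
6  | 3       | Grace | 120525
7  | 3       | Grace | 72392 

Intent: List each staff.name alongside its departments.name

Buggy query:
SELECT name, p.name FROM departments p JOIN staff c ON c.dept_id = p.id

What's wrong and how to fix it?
Bug: 'name' exists in both joined tables, so the database can't tell which one is meant

Fix: Qualify the column with its table alias (c.name)

Corrected query:
SELECT c.name, p.name FROM departments p JOIN staff c ON c.dept_id = p.id

Result:
name  | name 
------+------
Grace | Sales
Grace | Legal
Eve   | Legal
Eve   | Legal
Iris  | Sales
Grace | Legal
Grace | Legal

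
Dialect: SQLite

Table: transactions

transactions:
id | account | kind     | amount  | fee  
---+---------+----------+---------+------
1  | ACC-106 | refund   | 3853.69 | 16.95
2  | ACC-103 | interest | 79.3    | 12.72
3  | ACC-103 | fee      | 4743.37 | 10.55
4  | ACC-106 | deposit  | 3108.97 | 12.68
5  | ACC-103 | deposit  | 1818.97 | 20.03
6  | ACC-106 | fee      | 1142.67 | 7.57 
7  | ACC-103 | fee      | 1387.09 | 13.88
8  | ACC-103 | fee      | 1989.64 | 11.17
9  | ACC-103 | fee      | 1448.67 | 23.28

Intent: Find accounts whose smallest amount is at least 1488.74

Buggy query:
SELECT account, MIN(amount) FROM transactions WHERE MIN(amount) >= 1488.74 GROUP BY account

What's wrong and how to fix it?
Bug: Aggregates like MIN are computed per group after WHERE runs

Fix: Use HAVING for the per-group MIN condition

Corrected query:
SELECT account, MIN(amount) FROM transactions GROUP BY account HAVING MIN(amount) >= 1488.74

Result:
(no rows)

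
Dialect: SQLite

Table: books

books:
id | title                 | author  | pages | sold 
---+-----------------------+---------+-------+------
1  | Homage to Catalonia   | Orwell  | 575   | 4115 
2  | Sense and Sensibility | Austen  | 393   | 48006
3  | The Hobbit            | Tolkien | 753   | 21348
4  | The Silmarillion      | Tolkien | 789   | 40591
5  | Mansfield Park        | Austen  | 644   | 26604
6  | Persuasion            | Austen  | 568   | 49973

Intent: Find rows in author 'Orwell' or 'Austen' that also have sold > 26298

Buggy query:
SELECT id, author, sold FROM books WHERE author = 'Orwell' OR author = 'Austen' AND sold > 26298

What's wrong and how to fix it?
Bug: AND binds tighter than OR, so this parses as author = 'Orwell' OR (author = 'Austen' AND sold > 26298)

Fix: Add parentheses around the OR so the AND applies to both alternatives

Corrected query:
SELECT id, author, sold FROM books WHERE (author = 'Orwell' OR author = 'Austen') AND sold > 26298

Result:
id | author | sold 
---+--------+------
2  | Austen | 48006
5  | Austen | 26604
6  | Austen | 49973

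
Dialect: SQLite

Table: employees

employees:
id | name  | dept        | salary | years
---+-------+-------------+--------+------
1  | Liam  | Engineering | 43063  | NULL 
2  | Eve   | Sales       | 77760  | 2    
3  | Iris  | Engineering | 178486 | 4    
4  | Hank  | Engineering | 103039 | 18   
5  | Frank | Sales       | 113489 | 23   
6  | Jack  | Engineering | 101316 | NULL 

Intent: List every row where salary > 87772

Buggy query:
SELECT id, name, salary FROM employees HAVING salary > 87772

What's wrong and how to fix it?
Bug: HAVING filters the output of aggregation, but this query has no GROUP BY and no aggregate functions, so SQLite rejects it (HAVING clause on a non-aggregate query); the condition here is per row

Fix: Use WHERE for row-level filtering

Corrected query:
SELECT id, name, salary FROM employees WHERE salary > 87772

Result:
id | name  | salary
---+-------+-------
3  | Iris  | 178486
4  | Hank  | 103039
5  | Frank | 113489
6  | Jack  | 101316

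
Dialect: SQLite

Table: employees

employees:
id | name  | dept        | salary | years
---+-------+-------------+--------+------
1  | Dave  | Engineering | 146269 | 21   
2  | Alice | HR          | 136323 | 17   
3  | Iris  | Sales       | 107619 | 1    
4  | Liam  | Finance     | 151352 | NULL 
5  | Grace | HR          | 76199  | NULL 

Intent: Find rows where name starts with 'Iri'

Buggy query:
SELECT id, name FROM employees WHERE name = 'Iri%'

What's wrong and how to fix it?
Bug: '=' compares the literal string including the % character; pattern matching needs LIKE

Fix: Replace '=' with LIKE so 'Iri%' is treated as a pattern

Corrected query:
SELECT id, name FROM employees WHERE name LIKE 'Iri%'

Result:
id | name
---+-----
3  | Iris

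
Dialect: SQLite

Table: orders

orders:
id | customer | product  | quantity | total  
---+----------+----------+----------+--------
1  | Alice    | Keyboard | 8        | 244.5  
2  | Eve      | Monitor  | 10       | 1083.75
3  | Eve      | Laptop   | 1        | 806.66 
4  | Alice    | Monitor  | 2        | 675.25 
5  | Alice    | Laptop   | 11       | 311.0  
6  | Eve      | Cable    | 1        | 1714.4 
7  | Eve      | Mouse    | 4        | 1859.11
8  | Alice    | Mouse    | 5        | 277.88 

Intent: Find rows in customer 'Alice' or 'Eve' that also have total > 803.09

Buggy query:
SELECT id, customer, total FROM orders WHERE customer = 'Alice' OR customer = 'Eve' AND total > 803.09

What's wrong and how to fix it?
Bug: AND binds tighter than OR, so this parses as customer = 'Alice' OR (customer = 'Eve' AND total > 803.09)

Fix: Add parentheses around the OR so the AND applies to both alternatives

Corrected query:
SELECT id, customer, total FROM orders WHERE (customer = 'Alice' OR customer = 'Eve') AND total > 803.09

Result:
id | customer | total  
---+----------+--------
2  | Eve      | 1083.75
3  | Eve      | 806.66 
6  | Eve      | 1714.4 
7  | Eve      | 1859.11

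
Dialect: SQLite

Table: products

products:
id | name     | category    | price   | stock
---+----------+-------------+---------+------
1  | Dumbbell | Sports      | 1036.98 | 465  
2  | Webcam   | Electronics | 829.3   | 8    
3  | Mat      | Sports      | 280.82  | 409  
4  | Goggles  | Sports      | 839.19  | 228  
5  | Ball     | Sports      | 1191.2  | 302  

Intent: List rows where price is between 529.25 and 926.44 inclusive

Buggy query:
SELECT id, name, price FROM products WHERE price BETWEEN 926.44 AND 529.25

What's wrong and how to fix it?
Bug: BETWEEN expects the lower bound first; with 926.44 AND 529.25 the range is empty

Fix: Swap the bounds so the smaller value comes first

Corrected query:
SELECT id, name, price FROM products WHERE price BETWEEN 529.25 AND 926.44

Result:
id | name    | price 
---+---------+-------
2  | Webcam  | 829.3 
4  | Goggles | 839.19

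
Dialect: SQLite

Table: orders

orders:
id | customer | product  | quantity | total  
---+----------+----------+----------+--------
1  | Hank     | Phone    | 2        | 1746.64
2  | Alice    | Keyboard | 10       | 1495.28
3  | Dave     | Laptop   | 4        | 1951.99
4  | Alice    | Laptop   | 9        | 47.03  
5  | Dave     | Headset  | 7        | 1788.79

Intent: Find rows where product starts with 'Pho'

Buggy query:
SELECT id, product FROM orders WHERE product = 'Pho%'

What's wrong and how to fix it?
Bug: Wildcards only work with LIKE; '=' treats '%' as a literal character

Fix: Replace '=' with LIKE so 'Pho%' is treated as a pattern

Corrected query:
SELECT id, product FROM orders WHERE product LIKE 'Pho%'

Result:
id | product
---+--------
1  | Phone  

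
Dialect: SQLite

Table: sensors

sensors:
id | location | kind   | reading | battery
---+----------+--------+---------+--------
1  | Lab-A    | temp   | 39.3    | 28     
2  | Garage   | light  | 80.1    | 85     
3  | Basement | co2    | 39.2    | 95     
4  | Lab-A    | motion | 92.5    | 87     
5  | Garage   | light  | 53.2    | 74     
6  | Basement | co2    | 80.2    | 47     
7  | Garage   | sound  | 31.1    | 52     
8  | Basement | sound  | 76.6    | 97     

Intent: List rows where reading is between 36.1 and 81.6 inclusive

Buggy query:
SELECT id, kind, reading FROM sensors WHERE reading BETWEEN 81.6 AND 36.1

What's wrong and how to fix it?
Bug: BETWEEN expects the lower bound first; with 81.6 AND 36.1 the range is empty

Fix: Write BETWEEN 36.1 AND 81.6

Corrected query:
SELECT id, kind, reading FROM sensors WHERE reading BETWEEN 36.1 AND 81.6

Result:
id | kind  | reading
---+-------+--------
1  | temp  | 39.3   
2  | light | 80.1   
3  | co2   | 39.2   
5  | light | 53.2   
6  | co2   | 80.2   
8  | sound | 76.6   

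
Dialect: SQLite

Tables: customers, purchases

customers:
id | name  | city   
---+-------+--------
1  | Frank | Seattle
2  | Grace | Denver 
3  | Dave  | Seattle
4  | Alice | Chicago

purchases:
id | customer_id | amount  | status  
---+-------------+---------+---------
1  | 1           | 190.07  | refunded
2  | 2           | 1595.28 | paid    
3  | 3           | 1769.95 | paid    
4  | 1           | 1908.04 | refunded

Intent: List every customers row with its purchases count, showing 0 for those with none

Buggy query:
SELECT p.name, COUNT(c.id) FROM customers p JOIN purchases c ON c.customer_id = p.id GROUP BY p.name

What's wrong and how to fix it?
Bug: An inner join excludes parents with zero children

Fix: Use LEFT JOIN so parents without children still appear (COUNT(c.id) gives 0)

Corrected query:
SELECT p.name, COUNT(c.id) FROM customers p LEFT JOIN purchases c ON c.customer_id = p.id GROUP BY p.name

Result:
name  | COUNT(c.id)
------+------------
Alice | 0          
Dave  | 1          
Frank | 2          
Grace | 1          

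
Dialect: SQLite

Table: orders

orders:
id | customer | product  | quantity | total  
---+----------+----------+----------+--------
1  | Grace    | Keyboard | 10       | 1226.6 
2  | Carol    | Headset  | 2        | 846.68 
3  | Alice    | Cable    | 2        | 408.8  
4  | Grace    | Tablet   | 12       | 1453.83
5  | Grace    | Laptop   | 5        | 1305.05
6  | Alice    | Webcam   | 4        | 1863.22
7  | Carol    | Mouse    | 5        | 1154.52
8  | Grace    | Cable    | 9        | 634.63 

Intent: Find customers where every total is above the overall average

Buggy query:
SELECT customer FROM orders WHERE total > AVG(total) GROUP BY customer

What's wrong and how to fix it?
Bug: WHERE evaluates per row before aggregation, so AVG() is unavailable

Fix: Use a subquery for AVG and a HAVING MIN(...) filter so the condition holds for every row in the group

Corrected query:
SELECT customer FROM orders GROUP BY customer HAVING MIN(total) > (SELECT AVG(total) FROM orders)

Result:
(no rows)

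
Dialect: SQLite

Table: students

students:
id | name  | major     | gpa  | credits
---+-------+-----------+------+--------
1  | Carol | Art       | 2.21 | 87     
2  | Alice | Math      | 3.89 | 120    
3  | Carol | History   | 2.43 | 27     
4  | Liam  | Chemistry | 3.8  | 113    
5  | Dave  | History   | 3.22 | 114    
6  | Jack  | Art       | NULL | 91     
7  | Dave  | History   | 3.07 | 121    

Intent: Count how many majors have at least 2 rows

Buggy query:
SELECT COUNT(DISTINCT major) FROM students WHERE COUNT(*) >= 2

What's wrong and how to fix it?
Bug: WHERE filters individual rows, not groups, so a group-level COUNT is invalid there

Fix: Use a subquery that GROUPs and filters with HAVING, then count its rows

Corrected query:
SELECT COUNT(*) FROM (SELECT major FROM students GROUP BY major HAVING COUNT(*) >= 2)

Result:
COUNT(*)
--------
2       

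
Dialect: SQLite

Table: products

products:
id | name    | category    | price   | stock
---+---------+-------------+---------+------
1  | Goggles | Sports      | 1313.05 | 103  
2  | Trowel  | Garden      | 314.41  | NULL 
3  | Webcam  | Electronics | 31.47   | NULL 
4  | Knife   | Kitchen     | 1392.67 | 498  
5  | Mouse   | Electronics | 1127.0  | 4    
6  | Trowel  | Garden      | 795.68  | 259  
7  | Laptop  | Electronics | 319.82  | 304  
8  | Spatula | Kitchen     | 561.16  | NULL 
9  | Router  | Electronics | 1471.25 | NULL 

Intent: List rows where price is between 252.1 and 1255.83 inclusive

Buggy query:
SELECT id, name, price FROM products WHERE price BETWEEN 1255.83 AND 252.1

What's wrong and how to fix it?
Bug: BETWEEN expects the lower bound first; with 1255.83 AND 252.1 the range is empty

Fix: Swap the bounds so the smaller value comes first

Corrected query:
SELECT id, name, price FROM products WHERE price BETWEEN 252.1 AND 1255.83

Result:
id | name    | price 
---+---------+-------
2  | Trowel  | 314.41
5  | Mouse   | 1127  
6  | Trowel  | 795.68
7  | Laptop  | 319.82
8  | Spatula | 561.16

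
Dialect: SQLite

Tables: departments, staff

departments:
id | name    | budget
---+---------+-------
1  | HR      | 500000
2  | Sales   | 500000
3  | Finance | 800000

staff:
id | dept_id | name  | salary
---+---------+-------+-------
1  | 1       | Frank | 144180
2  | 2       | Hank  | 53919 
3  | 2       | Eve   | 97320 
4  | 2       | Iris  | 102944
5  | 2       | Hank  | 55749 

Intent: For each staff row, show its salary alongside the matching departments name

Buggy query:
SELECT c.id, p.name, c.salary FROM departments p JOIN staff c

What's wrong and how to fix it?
Bug: Missing join condition: each staff row is matched to all departments rows instead of just its own

Fix: Specify the join condition linking the foreign key to the parent id

Corrected query:
SELECT c.id, p.name, c.salary FROM departments p JOIN staff c ON c.dept_id = p.id

Result:
id | name  | salary
---+-------+-------
1  | HR    | 144180
2  | Sales | 53919 
3  | Sales | 97320 
4  | Sales | 102944
5  | Sales | 55749 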